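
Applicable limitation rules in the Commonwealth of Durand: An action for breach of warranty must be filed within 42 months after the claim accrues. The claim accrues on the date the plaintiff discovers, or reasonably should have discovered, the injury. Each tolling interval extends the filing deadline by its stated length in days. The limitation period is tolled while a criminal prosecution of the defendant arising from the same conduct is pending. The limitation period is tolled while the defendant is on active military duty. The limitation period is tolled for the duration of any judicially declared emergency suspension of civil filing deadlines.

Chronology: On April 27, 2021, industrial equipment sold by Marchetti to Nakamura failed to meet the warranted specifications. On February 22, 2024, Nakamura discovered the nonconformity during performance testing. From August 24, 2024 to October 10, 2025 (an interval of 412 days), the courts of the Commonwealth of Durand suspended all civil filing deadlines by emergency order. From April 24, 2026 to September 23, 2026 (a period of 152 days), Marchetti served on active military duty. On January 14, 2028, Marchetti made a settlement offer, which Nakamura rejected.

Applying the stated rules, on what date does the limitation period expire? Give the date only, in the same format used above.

March 8, 2029

The claim did not accrue until Nakamura discovered the injury on February 22, 2024; the April 27, 2021 act date does not start the clock under the stated rule.
Adding the 42 months base period to February 22, 2024 gives a deadline of August 22, 2027, before any tolling.
Because the emergency suspension of filing deadlines ran from August 24, 2024 to October 10, 2025, the deadline is extended by 412 days to October 7, 2028.
The period was tolled for 152 days by the defendant's active military service (April 24, 2026 to September 23, 2026), pushing the deadline to March 8, 2029.
The other events in the timeline have no effect on the limitation period under the stated rules.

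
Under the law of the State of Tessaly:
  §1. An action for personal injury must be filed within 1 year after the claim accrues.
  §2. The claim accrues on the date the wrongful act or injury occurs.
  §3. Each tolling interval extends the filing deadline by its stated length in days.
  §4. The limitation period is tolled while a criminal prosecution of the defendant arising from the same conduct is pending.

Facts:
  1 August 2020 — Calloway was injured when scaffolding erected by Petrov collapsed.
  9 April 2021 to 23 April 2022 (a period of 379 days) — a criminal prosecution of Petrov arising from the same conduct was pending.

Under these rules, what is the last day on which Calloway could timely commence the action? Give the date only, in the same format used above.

The limitation period began to run on 1 August 2020.
The untolled deadline — 1 year after 1 August 2020 — is 1 August 2021.
Because the pending criminal prosecution ran from 9 April 2021 to 23 April 2022, the deadline is extended by 379 days to 15 August 2022.

15 August 2022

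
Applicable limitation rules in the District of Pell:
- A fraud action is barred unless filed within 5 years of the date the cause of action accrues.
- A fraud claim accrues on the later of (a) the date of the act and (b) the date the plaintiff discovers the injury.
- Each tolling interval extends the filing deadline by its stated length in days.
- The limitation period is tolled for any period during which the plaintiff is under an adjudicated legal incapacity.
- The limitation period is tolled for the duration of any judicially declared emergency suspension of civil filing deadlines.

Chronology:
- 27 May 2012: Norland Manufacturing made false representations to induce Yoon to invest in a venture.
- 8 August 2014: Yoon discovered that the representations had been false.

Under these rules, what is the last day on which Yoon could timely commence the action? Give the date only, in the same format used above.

Taking the later of the act (27 May 2012) and discovery (8 August 2014), the claim accrued on 8 August 2014.
5 years from 8 August 2014 is 8 August 2019.

8 August 2019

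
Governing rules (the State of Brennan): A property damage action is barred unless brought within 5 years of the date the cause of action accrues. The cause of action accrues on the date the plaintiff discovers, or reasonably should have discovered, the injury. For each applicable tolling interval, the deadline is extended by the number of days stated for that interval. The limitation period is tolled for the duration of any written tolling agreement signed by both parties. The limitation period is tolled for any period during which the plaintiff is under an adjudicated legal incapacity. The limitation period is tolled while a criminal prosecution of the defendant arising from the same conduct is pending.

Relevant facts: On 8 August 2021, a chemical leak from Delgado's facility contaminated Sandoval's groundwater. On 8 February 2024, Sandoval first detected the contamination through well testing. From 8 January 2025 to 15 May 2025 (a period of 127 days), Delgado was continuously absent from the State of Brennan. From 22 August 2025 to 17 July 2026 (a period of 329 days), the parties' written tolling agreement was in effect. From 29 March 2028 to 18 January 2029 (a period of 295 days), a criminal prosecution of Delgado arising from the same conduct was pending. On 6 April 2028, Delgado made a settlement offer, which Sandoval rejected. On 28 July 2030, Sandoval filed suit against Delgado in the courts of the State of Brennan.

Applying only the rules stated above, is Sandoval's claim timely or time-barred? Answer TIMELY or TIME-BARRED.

TIMELY

Under the discovery rule, the claim accrued on 8 February 2024, when Sandoval discovered the injury — not on the 8 August 2021 date of the underlying act.
The untolled deadline — 5 years after 8 February 2024 — is 8 February 2029.
Because the written tolling agreement ran from 22 August 2025 to 17 July 2026, the deadline is extended by 329 days to 3 January 2030.
Because the pending criminal prosecution ran from 29 March 2028 to 18 January 2029, the deadline is extended by 295 days to 25 October 2030.
No stated provision tolls the period for the defendant's absence, so the interval from 8 January 2025 to 15 May 2025 has no effect on the deadline.
The other events in the timeline have no effect on the limitation period under the stated rules.
Filing on 28 July 2030 beat the 25 October 2030 deadline — the action is timely.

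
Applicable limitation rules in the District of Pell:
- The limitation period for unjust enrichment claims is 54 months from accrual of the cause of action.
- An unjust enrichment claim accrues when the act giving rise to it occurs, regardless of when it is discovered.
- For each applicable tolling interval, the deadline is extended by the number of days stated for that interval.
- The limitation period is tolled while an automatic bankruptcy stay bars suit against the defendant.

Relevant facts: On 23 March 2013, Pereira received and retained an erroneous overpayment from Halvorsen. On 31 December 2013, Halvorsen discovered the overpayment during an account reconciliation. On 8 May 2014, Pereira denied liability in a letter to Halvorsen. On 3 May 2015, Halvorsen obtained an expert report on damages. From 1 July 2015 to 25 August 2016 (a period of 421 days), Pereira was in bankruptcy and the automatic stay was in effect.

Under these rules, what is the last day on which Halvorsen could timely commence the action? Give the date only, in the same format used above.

18 November 2018

Accrual is governed by the date of the act, so the period began to run on 23 March 2013; the later discovery on 31 December 2013 is irrelevant under the stated rule.
54 months from 23 March 2013 is 23 September 2017.
The period was tolled for 421 days by the automatic bankruptcy stay (1 July 2015 to 25 August 2016), pushing the deadline to 18 November 2018.
The other events in the timeline have no effect on the limitation period under the stated rules.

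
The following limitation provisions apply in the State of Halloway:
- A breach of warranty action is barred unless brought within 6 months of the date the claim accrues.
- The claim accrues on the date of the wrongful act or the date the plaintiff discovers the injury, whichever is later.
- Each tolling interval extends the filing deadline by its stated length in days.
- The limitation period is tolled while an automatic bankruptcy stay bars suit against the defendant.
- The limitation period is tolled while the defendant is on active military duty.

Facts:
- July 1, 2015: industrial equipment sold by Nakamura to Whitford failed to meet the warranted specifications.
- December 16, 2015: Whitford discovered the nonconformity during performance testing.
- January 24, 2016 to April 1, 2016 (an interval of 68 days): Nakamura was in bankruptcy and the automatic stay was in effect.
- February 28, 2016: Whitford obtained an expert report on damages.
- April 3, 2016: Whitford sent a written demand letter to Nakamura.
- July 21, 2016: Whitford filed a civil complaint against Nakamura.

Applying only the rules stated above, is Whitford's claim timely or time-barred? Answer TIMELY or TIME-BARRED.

TIMELY

Taking the later of the act (July 1, 2015) and discovery (December 16, 2015), the claim accrued on December 16, 2015.
The untolled deadline — 6 months after December 16, 2015 — is June 16, 2016.
Because the automatic bankruptcy stay ran from January 24, 2016 to April 1, 2016, the deadline is extended by 68 days to August 23, 2016.
Nothing else in the chronology tolls or restarts the period.
Whitford filed on July 21, 2016, before the August 23, 2016 deadline, so the action is timely.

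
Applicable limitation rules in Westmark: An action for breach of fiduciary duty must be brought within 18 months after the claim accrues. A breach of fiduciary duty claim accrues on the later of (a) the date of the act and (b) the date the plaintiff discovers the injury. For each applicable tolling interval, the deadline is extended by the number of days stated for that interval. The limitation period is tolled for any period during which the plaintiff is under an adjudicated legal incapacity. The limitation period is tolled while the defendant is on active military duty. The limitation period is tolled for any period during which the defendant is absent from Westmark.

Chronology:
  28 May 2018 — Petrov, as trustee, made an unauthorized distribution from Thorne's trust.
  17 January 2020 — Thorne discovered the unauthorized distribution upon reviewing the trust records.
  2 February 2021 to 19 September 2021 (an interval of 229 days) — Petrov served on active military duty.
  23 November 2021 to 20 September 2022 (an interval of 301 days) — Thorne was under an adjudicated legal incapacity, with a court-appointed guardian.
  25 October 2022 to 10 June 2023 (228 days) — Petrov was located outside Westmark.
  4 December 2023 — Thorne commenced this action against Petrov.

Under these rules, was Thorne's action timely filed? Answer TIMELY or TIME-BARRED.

TIME-BARRED

Because discovery on 17 January 2020 post-dates the 28 May 2018 act, accrual under the later-of rule falls on 17 January 2020.
The untolled deadline — 18 months after 17 January 2020 — is 17 July 2021.
The period was tolled for 229 days by the defendant's active military service (2 February 2021 to 19 September 2021), pushing the deadline to 3 March 2022.
The period was tolled for 301 days by the plaintiff's legal incapacity (23 November 2021 to 20 September 2022), pushing the deadline to 29 December 2022.
The defendant's absence from the jurisdiction from 25 October 2022 to 10 June 2023 tolled the period for 228 days, extending the deadline to 14 August 2023.
Thorne filed on 4 December 2023, after the 14 August 2023 deadline, so the action is time-barred.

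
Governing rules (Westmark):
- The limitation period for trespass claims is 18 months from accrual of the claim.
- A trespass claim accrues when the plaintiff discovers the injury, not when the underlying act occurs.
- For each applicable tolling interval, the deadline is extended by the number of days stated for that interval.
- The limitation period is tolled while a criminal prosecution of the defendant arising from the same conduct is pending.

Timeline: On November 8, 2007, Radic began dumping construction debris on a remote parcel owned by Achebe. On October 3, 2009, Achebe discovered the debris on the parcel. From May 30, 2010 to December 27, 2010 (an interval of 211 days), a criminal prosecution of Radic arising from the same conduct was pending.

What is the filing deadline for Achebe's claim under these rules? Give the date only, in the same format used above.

Accrual is tied to discovery, so the period began on October 3, 2009 rather than on November 8, 2007 when the act occurred.
Adding the 18 months base period to October 3, 2009 gives a deadline of April 3, 2011, before any tolling.
Because the pending criminal prosecution ran from May 30, 2010 to December 27, 2010, the deadline is extended by 211 days to October 31, 2011.

October 31, 2011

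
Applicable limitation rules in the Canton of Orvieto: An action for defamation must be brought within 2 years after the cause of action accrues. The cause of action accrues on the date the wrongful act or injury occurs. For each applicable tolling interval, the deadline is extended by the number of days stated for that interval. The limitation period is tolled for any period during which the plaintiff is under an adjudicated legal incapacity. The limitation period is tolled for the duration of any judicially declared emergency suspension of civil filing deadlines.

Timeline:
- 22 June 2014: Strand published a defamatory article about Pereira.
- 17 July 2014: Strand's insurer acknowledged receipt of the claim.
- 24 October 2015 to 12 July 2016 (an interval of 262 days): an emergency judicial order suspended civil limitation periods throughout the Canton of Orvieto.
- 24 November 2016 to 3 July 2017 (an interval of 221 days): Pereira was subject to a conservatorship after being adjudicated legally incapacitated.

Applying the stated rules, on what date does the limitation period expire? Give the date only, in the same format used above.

The cause of action accrued on 22 June 2014, the date of the act.
Adding the 2 years base period to 22 June 2014 gives a deadline of 22 June 2016, before any tolling.
Because the emergency suspension of filing deadlines ran from 24 October 2015 to 12 July 2016, the deadline is extended by 262 days to 11 March 2017.
The plaintiff's legal incapacity from 24 November 2016 to 3 July 2017 tolled the period for 221 days, extending the deadline to 18 October 2017.
None of the other events listed affects the running of the period under the stated rules.

18 October 2017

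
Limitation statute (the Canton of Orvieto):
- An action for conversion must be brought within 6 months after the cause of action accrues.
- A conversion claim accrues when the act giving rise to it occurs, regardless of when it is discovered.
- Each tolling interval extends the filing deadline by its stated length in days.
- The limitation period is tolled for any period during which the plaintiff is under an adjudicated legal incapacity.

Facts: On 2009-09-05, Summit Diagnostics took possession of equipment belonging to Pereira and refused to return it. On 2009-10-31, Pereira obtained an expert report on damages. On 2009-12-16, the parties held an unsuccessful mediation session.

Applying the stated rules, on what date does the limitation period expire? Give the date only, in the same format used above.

The cause of action accrued on 2009-09-05, the date of the act.
Adding the 6 months base period to 2009-09-05 gives a deadline of 2010-03-05, before any tolling.
Nothing else in the chronology tolls or restarts the period.

2010-03-05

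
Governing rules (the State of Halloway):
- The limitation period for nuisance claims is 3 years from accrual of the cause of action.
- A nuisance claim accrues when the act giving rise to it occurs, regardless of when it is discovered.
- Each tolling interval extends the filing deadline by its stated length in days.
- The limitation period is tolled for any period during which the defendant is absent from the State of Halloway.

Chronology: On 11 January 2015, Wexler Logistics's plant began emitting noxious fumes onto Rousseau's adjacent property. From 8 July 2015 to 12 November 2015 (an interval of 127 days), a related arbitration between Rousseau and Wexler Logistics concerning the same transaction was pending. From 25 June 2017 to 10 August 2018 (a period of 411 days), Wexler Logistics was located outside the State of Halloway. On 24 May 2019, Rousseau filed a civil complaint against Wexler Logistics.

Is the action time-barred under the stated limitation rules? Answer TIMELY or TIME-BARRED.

The limitation period began to run on 11 January 2015.
Adding the 3 years base period to 11 January 2015 gives a deadline of 11 January 2018, before any tolling.
The defendant's absence from the jurisdiction from 25 June 2017 to 10 August 2018 tolled the period for 411 days, extending the deadline to 26 February 2019.
Although a pending arbitration ran from 8 July 2015 to 12 November 2015, the stated rules do not make that a tolling event, so it is disregarded.
Rousseau filed on 24 May 2019, after the 26 February 2019 deadline, so the action is time-barred.

TIME-BARRED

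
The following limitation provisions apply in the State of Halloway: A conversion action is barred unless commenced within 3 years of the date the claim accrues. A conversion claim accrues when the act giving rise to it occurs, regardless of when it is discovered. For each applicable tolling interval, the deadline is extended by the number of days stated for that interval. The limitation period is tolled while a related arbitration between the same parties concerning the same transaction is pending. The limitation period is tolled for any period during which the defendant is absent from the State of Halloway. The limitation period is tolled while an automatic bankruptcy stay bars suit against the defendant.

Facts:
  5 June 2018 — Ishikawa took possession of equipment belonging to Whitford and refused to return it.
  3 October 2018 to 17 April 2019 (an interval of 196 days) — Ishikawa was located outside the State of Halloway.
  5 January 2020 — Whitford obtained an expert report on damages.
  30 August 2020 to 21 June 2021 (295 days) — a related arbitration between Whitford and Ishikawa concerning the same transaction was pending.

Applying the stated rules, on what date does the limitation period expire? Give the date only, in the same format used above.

The limitation period began to run on 5 June 2018.
The untolled deadline — 3 years after 5 June 2018 — is 5 June 2021.
The period was tolled for 196 days by the defendant's absence from the jurisdiction (3 October 2018 to 17 April 2019), pushing the deadline to 18 December 2021.
The period was tolled for 295 days by the pending related arbitration (30 August 2020 to 21 June 2021), pushing the deadline to 9 October 2022.
The other events in the timeline have no effect on the limitation period under the stated rules.

9 October 2022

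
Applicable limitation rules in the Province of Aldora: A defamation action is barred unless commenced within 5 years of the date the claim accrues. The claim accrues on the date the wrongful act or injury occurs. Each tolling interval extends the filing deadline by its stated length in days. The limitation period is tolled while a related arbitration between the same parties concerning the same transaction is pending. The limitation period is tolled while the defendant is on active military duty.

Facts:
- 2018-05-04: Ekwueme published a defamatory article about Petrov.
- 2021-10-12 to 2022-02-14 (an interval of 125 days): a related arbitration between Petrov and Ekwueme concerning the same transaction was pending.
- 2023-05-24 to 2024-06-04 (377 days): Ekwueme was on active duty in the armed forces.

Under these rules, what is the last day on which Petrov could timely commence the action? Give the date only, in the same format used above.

2024-09-17

The claim accrued on 2018-05-04, when the wrongful act occurred.
5 years from 2018-05-04 is 2023-05-04.
Because the pending related arbitration ran from 2021-10-12 to 2022-02-14, the deadline is extended by 125 days to 2023-09-06.
The period was tolled for 377 days by the defendant's active military service (2023-05-24 to 2024-06-04), pushing the deadline to 2024-09-17.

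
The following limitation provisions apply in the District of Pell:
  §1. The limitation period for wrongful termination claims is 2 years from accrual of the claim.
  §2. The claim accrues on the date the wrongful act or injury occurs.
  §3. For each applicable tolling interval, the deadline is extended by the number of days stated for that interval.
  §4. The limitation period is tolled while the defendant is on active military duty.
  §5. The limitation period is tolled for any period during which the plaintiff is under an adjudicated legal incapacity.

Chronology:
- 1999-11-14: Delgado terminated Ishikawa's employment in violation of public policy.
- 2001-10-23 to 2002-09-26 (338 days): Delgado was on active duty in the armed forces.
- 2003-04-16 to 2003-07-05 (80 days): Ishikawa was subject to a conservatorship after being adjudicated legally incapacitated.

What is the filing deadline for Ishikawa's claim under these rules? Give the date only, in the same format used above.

The claim accrued on 1999-11-14, when the wrongful act occurred.
Adding the 2 years base period to 1999-11-14 gives a deadline of 2001-11-14, before any tolling.
Because the defendant's active military service ran from 2001-10-23 to 2002-09-26, the deadline is extended by 338 days to 2002-10-18.
By the time the plaintiff's legal incapacity began on 2003-04-16, the limitation period had already expired on 2002-10-18; that interval cannot revive it.

2002-10-18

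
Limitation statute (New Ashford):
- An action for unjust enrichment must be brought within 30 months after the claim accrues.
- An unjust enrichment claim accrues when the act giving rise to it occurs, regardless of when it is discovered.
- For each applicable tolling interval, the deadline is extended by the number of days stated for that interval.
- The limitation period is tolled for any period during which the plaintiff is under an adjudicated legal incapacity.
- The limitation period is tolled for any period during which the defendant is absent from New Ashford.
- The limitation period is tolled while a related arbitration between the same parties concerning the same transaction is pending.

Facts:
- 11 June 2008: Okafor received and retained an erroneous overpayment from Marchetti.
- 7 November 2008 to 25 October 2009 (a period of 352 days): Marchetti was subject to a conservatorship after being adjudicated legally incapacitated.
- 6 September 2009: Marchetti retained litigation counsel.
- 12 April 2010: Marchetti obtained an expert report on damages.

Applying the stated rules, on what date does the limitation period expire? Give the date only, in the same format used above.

The limitation period began to run on 11 June 2008.
30 months from 11 June 2008 is 11 December 2010.
The plaintiff's legal incapacity from 7 November 2008 to 25 October 2009 tolled the period for 352 days, extending the deadline to 28 November 2011.
Nothing else in the chronology tolls or restarts the period.

28 November 2011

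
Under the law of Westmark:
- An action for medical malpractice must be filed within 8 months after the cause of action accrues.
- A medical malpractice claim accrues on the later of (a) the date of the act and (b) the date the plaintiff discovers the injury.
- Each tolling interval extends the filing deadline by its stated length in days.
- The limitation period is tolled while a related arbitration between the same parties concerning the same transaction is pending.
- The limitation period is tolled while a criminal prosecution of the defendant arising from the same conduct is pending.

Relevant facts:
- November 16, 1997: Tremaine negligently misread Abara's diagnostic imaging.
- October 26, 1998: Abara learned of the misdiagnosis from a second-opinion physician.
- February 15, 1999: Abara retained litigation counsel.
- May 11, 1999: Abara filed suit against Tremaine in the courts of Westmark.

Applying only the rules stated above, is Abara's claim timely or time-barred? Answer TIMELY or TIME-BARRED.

The claim accrued on October 26, 1998 — the later of the November 16, 1997 act and the October 26, 1998 discovery.
Adding the 8 months base period to October 26, 1998 gives a deadline of June 26, 1999, before any tolling.
Nothing else in the chronology tolls or restarts the period.
Filing on May 11, 1999 beat the June 26, 1999 deadline — the action is timely.

TIMELY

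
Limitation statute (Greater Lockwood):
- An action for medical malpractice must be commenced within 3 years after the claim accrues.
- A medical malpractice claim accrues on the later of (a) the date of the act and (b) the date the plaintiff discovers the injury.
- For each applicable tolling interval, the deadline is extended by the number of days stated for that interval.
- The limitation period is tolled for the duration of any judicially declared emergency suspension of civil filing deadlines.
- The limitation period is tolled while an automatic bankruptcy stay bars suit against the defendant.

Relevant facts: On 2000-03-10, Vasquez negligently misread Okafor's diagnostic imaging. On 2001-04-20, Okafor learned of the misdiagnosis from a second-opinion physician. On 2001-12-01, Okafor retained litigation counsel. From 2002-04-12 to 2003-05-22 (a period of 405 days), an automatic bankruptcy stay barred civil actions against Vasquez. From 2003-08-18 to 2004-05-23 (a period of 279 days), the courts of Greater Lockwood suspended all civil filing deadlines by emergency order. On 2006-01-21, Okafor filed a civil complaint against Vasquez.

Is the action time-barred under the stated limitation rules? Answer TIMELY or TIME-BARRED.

The claim accrued on 2001-04-20 — the later of the 2000-03-10 act and the 2001-04-20 discovery.
Adding the 3 years base period to 2001-04-20 gives a deadline of 2004-04-20, before any tolling.
The automatic bankruptcy stay from 2002-04-12 to 2003-05-22 tolled the period for 405 days, extending the deadline to 2005-05-30.
The emergency suspension of filing deadlines from 2003-08-18 to 2004-05-23 tolled the period for 279 days, extending the deadline to 2006-03-05.
The other events in the timeline have no effect on the limitation period under the stated rules.
Okafor filed on 2006-01-21, before the 2006-03-05 deadline, so the action is timely.

TIMELY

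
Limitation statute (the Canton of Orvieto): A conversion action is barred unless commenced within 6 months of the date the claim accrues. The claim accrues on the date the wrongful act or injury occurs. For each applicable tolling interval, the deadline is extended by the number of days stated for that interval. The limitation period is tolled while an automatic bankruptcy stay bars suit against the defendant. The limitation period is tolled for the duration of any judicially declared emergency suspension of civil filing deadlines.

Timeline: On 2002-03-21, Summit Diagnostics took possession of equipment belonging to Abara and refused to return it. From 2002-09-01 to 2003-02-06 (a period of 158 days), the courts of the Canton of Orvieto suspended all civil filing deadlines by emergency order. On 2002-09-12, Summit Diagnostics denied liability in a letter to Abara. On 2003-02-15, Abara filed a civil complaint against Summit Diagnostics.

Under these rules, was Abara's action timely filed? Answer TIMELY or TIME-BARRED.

TIMELY

The claim accrued on 2002-03-21, when the wrongful act occurred.
The untolled deadline — 6 months after 2002-03-21 — is 2002-09-21.
Because the emergency suspension of filing deadlines ran from 2002-09-01 to 2003-02-06, the deadline is extended by 158 days to 2003-02-26.
The other events in the timeline have no effect on the limitation period under the stated rules.
The 2003-02-15 filing precedes the 2003-02-26 deadline; the claim is timely.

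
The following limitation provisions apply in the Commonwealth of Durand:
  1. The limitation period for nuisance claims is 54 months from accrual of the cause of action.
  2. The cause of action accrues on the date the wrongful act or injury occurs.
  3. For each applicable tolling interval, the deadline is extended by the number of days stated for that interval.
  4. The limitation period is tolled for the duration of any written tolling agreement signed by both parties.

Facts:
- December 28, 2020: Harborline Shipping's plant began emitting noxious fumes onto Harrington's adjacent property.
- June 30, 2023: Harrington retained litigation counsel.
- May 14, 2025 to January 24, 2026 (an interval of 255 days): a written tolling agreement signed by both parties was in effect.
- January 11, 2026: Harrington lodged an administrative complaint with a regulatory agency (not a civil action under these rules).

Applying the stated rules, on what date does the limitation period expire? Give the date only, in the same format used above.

The cause of action accrued on December 28, 2020, the date of the act.
54 months from December 28, 2020 is June 28, 2025.
Because the written tolling agreement ran from May 14, 2025 to January 24, 2026, the deadline is extended by 255 days to March 10, 2026.
The other events in the timeline have no effect on the limitation period under the stated rules.

March 10, 2026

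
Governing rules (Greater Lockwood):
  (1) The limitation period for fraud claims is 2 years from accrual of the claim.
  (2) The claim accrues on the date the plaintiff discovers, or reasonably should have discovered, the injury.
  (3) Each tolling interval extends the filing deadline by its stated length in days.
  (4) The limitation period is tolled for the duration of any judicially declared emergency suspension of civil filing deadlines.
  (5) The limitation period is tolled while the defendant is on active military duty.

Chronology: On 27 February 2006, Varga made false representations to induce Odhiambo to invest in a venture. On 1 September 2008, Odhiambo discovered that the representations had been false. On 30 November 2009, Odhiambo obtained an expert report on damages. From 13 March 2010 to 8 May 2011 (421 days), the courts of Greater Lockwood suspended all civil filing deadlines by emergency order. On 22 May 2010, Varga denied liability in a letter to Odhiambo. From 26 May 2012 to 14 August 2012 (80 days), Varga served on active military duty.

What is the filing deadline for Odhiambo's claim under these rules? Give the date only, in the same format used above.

The claim did not accrue until Odhiambo discovered the injury on 1 September 2008; the 27 February 2006 act date does not start the clock under the stated rule.
2 years from 1 September 2008 is 1 September 2010.
The emergency suspension of filing deadlines from 13 March 2010 to 8 May 2011 tolled the period for 421 days, extending the deadline to 27 October 2011.
The defendant's active military service starting 26 May 2012 came too late — the period had run on 27 October 2011 — and so does not extend the deadline.
The other events in the timeline have no effect on the limitation period under the stated rules.

27 October 2011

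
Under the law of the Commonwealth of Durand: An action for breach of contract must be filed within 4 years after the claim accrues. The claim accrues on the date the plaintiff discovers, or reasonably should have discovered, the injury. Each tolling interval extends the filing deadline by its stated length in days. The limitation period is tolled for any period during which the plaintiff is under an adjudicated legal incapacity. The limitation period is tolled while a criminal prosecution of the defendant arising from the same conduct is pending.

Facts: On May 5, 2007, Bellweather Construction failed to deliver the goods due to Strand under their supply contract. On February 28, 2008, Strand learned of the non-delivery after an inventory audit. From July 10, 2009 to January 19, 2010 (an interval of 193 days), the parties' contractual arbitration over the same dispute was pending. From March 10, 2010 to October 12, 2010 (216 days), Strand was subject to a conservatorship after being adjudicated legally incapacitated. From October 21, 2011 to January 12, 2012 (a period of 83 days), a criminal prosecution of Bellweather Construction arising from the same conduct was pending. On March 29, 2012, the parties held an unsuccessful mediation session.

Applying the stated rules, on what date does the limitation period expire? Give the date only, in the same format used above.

Under the discovery rule, the claim accrued on February 28, 2008, when Strand discovered the injury — not on the May 5, 2007 date of the underlying act.
Adding the 4 years base period to February 28, 2008 gives a deadline of February 28, 2012, before any tolling.
The plaintiff's legal incapacity from March 10, 2010 to October 12, 2010 tolled the period for 216 days, extending the deadline to October 1, 2012.
The pending criminal prosecution from October 21, 2011 to January 12, 2012 tolled the period for 83 days, extending the deadline to December 23, 2012.
Although a pending arbitration ran from July 10, 2009 to January 19, 2010, the stated rules do not make that a tolling event, so it is disregarded.
None of the other events listed affects the running of the period under the stated rules.

December 23, 2012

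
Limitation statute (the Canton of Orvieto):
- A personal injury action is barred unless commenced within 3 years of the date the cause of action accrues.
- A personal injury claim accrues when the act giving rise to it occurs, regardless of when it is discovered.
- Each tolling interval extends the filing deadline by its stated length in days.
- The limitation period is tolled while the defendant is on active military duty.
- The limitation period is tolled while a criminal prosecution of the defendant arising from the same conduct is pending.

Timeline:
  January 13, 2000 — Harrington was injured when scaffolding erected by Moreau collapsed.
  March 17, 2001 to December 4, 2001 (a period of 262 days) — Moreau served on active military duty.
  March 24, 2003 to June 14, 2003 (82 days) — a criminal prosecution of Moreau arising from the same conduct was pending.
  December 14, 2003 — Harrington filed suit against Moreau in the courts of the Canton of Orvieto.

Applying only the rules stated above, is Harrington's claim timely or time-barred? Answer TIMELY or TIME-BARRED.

TIMELY

The claim accrued on January 13, 2000, when the wrongful act occurred.
3 years from January 13, 2000 is January 13, 2003.
Because the defendant's active military service ran from March 17, 2001 to December 4, 2001, the deadline is extended by 262 days to October 2, 2003.
The pending criminal prosecution from March 24, 2003 to June 14, 2003 tolled the period for 82 days, extending the deadline to December 23, 2003.
Filing on December 14, 2003 beat the December 23, 2003 deadline — the action is timely.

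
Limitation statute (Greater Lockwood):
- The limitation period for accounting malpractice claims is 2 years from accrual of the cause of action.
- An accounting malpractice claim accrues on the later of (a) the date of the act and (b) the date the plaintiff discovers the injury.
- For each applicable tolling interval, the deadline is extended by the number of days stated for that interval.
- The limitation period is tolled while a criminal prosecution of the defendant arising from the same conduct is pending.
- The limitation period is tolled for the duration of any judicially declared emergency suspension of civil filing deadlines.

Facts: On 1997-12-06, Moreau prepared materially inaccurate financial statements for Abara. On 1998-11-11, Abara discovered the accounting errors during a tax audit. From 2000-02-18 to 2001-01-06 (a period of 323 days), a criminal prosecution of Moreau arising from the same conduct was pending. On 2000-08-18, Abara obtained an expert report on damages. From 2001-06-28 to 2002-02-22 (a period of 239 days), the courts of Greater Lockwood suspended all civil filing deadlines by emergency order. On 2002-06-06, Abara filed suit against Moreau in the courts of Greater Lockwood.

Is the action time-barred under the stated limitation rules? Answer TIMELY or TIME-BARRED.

The claim accrued on 1998-11-11 — the later of the 1997-12-06 act and the 1998-11-11 discovery.
Adding the 2 years base period to 1998-11-11 gives a deadline of 2000-11-11, before any tolling.
Because the pending criminal prosecution ran from 2000-02-18 to 2001-01-06, the deadline is extended by 323 days to 2001-09-30.
Because the emergency suspension of filing deadlines ran from 2001-06-28 to 2002-02-22, the deadline is extended by 239 days to 2002-05-27.
Nothing else in the chronology tolls or restarts the period.
Abara filed on 2002-06-06, after the 2002-05-27 deadline, so the action is time-barred.

TIME-BARRED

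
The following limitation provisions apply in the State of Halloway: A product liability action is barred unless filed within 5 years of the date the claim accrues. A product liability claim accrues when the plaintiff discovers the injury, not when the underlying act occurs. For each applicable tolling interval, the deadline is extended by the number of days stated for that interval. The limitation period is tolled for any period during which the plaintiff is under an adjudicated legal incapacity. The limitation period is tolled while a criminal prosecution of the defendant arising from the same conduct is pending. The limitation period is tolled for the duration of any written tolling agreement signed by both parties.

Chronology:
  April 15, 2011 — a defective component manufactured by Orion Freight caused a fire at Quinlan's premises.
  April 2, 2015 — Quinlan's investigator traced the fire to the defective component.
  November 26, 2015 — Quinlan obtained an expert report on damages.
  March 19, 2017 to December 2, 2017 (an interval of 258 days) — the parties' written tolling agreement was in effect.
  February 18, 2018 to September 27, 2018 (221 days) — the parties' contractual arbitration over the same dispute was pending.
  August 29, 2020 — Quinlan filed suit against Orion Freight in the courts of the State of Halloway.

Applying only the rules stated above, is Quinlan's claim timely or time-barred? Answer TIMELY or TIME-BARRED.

Under the discovery rule, the claim accrued on April 2, 2015, when Quinlan discovered the injury — not on the April 15, 2011 date of the underlying act.
Adding the 5 years base period to April 2, 2015 gives a deadline of April 2, 2020, before any tolling.
Because the written tolling agreement ran from March 19, 2017 to December 2, 2017, the deadline is extended by 258 days to December 16, 2020.
No stated provision tolls the period for a pending arbitration, so the interval from February 18, 2018 to September 27, 2018 has no effect on the deadline.
The other events in the timeline have no effect on the limitation period under the stated rules.
The August 29, 2020 filing precedes the December 16, 2020 deadline; the claim is timely.

TIMELY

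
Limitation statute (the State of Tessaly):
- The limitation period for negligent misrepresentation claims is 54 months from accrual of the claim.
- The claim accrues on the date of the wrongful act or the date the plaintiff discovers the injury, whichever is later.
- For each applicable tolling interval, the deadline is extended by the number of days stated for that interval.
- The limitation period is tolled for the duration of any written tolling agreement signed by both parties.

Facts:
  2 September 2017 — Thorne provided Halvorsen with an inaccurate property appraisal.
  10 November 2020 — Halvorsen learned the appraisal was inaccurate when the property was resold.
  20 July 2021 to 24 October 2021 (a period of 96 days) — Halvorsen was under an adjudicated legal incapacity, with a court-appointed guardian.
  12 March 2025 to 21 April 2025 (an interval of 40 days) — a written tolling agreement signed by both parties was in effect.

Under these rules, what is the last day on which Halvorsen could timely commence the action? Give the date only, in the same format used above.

The claim accrued on 10 November 2020 — the later of the 2 September 2017 act and the 10 November 2020 discovery.
54 months from 10 November 2020 is 10 May 2025.
The written tolling agreement from 12 March 2025 to 21 April 2025 tolled the period for 40 days, extending the deadline to 19 June 2025.
No stated provision tolls the period for the plaintiff's incapacity, so the interval from 20 July 2021 to 24 October 2021 has no effect on the deadline.

19 June 2025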